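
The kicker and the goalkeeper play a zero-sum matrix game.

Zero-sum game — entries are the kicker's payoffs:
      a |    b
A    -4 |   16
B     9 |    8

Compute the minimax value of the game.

Row minima are -4 and 8, so the kicker's maximin is 8; column maxima are 9 and 16, so the goalkeeper's minimax is 9. These differ, so the equilibrium is in mixed strategies.
Let the kicker play A with probability p. The goalkeeper is indifferent when −4p + 9(1−p) = 16p + 8(1−p), giving p = 1/21.
Let the goalkeeper play a with probability q. The kicker is indifferent when −4q + 16(1−q) = 9q + 8(1−q), giving q = 8/21.
The value is -4·(8/21) + (16)·(13/21) = 176/21.

176/21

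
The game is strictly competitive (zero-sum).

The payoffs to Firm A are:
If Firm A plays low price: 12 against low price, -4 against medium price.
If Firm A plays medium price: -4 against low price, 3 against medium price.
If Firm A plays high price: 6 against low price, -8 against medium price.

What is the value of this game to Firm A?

20/23

Row high price is strictly dominated by row low price, so Firm A never plays it.
The remaining 2×2 game on (low price, medium price) × (low price, medium price) has no saddle point. Let Firm A play low price with probability p; indifference gives 12p − 4(1−p) = −4p + 3(1−p), so p = 7/23.
Similarly Firm B's optimal q on low price is 7/23, and the value is 12·(7/23) + (-4)·(16/23) = 20/23.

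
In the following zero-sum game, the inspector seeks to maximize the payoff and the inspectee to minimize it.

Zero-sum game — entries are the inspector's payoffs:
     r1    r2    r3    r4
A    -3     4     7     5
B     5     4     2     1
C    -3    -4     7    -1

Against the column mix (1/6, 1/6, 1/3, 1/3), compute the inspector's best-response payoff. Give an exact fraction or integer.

25/6

A: (-3)·(1/6) + (4)·(1/6) + (7)·(1/3) + (5)·(1/3) = 25/6.
B: (5)·(1/6) + (4)·(1/6) + (2)·(1/3) + (1)·(1/3) = 5/2.
C: (-3)·(1/6) + (-4)·(1/6) + (7)·(1/3) + (-1)·(1/3) = 5/6.
The best pure response is A with expected payoff 25/6.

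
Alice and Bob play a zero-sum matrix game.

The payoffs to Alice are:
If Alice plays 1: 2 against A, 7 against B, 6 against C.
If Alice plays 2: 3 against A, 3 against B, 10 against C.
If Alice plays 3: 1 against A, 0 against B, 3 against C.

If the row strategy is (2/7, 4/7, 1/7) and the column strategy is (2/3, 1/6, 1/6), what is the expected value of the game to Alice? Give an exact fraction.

149/42

Against (2/3, 1/6, 1/6), each row's expected payoff is 1: 7/2; 2: 25/6; 3: 7/6.
Taking the (2/7, 4/7, 1/7)-weighted average: (2/7)·(7/2) + (4/7)·(25/6) + (1/7)·(7/6) = 149/42.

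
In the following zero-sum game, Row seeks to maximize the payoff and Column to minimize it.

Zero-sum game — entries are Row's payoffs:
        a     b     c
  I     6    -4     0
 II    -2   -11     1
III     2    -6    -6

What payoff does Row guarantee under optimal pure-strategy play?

-4

Row minima: -4, -11, -6 → Row's maximin is -4.
Column maxima: 6, -4, 1 → Column's minimax is -4.
They coincide at (I, b), so the value is -4.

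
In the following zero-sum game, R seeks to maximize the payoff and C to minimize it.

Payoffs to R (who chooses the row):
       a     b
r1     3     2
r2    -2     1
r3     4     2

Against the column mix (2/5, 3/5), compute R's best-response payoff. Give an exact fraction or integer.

14/5

r1: (3)·(2/5) + (2)·(3/5) = 12/5.
r2: (-2)·(2/5) + (1)·(3/5) = -1/5.
r3: (4)·(2/5) + (2)·(3/5) = 14/5.
The best pure response is r3 with expected payoff 14/5.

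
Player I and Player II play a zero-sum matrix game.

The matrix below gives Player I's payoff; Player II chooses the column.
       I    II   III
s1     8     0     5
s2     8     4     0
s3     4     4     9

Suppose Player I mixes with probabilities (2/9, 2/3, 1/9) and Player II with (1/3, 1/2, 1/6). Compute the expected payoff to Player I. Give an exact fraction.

239/54

Against (1/3, 1/2, 1/6), each row's expected payoff is s1: 7/2; s2: 14/3; s3: 29/6.
Taking the (2/9, 2/3, 1/9)-weighted average: (2/9)·(7/2) + (2/3)·(14/3) + (1/9)·(29/6) = 239/54.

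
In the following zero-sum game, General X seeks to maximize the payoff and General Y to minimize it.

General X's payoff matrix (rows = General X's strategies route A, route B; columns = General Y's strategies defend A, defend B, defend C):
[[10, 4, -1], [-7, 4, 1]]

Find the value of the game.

Column defend B is strictly dominated by defend C for General Y (it gives General X more in every row).
The remaining 2×2 game on (route A, route B) × (defend A, defend C) has no saddle point. Let General X play route A with probability p; indifference gives 10p − 7(1−p) = −p + (1−p), so p = 8/19.
Similarly General Y's optimal q on defend A is 2/19, and the value is 10·(2/19) + (-1)·(17/19) = 3/19.

3/19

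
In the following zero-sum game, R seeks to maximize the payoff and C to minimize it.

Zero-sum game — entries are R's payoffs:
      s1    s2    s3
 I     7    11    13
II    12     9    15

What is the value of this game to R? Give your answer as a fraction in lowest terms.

Column s3 is strictly dominated by s1 for C (it gives R more in every row).
The remaining 2×2 game on (I, II) × (s1, s2) has no saddle point. Let R play I with probability p; indifference gives 7p + 12(1−p) = 11p + 9(1−p), so p = 3/7.
Similarly C's optimal q on s1 is 2/7, and the value is 7·(2/7) + (11)·(5/7) = 69/7.

69/7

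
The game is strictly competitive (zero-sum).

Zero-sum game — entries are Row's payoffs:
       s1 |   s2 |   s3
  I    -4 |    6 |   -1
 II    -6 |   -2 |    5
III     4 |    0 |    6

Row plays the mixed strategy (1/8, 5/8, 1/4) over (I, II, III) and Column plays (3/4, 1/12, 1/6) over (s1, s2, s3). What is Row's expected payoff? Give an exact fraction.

Against (3/4, 1/12, 1/6), each row's expected payoff is I: -8/3; II: -23/6; III: 4.
Taking the (1/8, 5/8, 1/4)-weighted average: (1/8)·(-8/3) + (5/8)·(-23/6) + (1/4)·(4) = -83/48.

-83/48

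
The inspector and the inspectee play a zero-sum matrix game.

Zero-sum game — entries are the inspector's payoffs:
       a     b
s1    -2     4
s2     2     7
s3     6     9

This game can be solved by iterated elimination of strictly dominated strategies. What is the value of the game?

6

Column b is strictly dominated by a for the inspectee (-2<4, 2<7, 6<9); eliminate b.
Row s2 is strictly dominated by row s3 (6>2); eliminate s2.
Row s1 is strictly dominated by row s3 (6>-2); eliminate s1.
Only (s3, a) remains, with payoff 6.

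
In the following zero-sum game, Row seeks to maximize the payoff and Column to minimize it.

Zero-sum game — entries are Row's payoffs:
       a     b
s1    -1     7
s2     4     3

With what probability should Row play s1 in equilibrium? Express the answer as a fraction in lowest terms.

Row minima are -1 and 3, so Row's maximin is 3; column maxima are 4 and 7, so Column's minimax is 4. These differ, so the equilibrium is in mixed strategies.
Let Row play s1 with probability p. Column is indifferent when −p + 4(1−p) = 7p + 3(1−p), giving p = 1/9.

1/9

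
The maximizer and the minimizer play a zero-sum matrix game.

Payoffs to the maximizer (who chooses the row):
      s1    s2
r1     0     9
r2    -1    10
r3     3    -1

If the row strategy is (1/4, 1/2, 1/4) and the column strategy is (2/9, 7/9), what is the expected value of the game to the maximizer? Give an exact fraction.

Against (2/9, 7/9), each row's expected payoff is r1: 7; r2: 68/9; r3: -1/9.
Taking the (1/4, 1/2, 1/4)-weighted average: (1/4)·(7) + (1/2)·(68/9) + (1/4)·(-1/9) = 11/2.

11/2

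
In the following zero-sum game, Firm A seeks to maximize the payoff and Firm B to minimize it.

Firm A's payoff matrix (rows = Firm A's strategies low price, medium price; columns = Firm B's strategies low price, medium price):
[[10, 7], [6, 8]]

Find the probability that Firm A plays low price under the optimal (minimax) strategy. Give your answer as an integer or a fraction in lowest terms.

2/5

Row minima are 7 and 6, so Firm A's maximin is 7; column maxima are 10 and 8, so Firm B's minimax is 8. These differ, so the equilibrium is in mixed strategies.
Let Firm A play low price with probability p. Firm B is indifferent when 10p + 6(1−p) = 7p + 8(1−p), giving p = 2/5.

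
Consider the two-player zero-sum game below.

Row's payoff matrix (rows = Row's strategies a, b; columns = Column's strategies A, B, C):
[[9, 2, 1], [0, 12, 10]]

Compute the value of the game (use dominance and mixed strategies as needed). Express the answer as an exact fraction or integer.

5

Column B is strictly dominated by C for Column (it gives Row more in every row).
The remaining 2×2 game on (a, b) × (A, C) has no saddle point. Let Row play a with probability p; indifference gives 9p = p + 10(1−p), so p = 5/9.
Similarly Column's optimal q on A is 1/2, and the value is 9·(1/2) + (1)·(1/2) = 5.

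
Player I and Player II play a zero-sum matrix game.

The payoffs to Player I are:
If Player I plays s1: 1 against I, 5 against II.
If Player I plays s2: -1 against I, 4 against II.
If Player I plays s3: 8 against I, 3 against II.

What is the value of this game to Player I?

37/9

Row s2 is strictly dominated by row s1, so Player I never plays it.
The remaining 2×2 game on (s1, s3) × (I, II) has no saddle point. Let Player I play s1 with probability p; indifference gives p + 8(1−p) = 5p + 3(1−p), so p = 5/9.
Similarly Player II's optimal q on I is 2/9, and the value is 1·(2/9) + (5)·(7/9) = 37/9.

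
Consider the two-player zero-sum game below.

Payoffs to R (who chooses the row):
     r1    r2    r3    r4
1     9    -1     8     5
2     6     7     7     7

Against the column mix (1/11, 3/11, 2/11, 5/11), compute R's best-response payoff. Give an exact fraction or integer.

76/11

1: (9)·(1/11) + (-1)·(3/11) + (8)·(2/11) + (5)·(5/11) = 47/11.
2: (6)·(1/11) + (7)·(3/11) + (7)·(2/11) + (7)·(5/11) = 76/11.
The best pure response is 2 with expected payoff 76/11.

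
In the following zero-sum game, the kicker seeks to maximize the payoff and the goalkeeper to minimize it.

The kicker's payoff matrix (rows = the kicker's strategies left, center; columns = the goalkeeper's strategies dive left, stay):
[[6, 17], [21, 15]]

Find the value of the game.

267/17

Row minima are 6 and 15, so the kicker's maximin is 15; column maxima are 21 and 17, so the goalkeeper's minimax is 17. These differ, so the equilibrium is in mixed strategies.
Let the kicker play left with probability p. The goalkeeper is indifferent when 6p + 21(1−p) = 17p + 15(1−p), giving p = 6/17.
Let the goalkeeper play dive left with probability q. The kicker is indifferent when 6q + 17(1−q) = 21q + 15(1−q), giving q = 2/17.
The value is 6·(2/17) + (17)·(15/17) = 267/17.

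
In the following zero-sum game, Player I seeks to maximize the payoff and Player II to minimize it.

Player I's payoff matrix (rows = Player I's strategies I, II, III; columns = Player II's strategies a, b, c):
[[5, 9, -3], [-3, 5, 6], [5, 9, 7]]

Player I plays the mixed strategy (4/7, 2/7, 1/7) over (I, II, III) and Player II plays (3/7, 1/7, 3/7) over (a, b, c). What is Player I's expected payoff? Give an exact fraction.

19/7

Against (3/7, 1/7, 3/7), each row's expected payoff is I: 15/7; II: 2; III: 45/7.
Taking the (4/7, 2/7, 1/7)-weighted average: (4/7)·(15/7) + (2/7)·(2) + (1/7)·(45/7) = 19/7.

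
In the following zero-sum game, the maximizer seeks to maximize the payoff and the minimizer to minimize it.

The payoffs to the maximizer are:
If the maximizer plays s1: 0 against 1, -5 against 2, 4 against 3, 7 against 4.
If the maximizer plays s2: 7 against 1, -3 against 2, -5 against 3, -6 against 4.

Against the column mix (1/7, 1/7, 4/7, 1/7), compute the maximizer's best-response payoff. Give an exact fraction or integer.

s1: (0)·(1/7) + (-5)·(1/7) + (4)·(4/7) + (7)·(1/7) = 18/7.
s2: (7)·(1/7) + (-3)·(1/7) + (-5)·(4/7) + (-6)·(1/7) = -22/7.
The best pure response is s1 with expected payoff 18/7.

18/7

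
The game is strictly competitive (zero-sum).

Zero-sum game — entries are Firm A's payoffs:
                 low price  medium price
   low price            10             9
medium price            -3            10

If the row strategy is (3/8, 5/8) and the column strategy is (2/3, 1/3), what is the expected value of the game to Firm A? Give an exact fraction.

Against (2/3, 1/3), each row's expected payoff is low price: 29/3; medium price: 4/3.
Taking the (3/8, 5/8)-weighted average: (3/8)·(29/3) + (5/8)·(4/3) = 107/24.

107/24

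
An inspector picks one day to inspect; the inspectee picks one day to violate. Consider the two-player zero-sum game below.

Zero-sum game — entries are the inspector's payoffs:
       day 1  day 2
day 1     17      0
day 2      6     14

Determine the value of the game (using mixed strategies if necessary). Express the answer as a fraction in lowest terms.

Row minima are 0 and 6, so the inspector's maximin is 6; column maxima are 17 and 14, so the inspectee's minimax is 14. These differ, so the equilibrium is in mixed strategies.
Let the inspector play day 1 with probability p. The inspectee is indifferent when 17p + 6(1−p) = 14(1−p), giving p = 8/25.
Let the inspectee play day 1 with probability q. The inspector is indifferent when 17q = 6q + 14(1−q), giving q = 14/25.
The value is 17·(14/25) + (0)·(11/25) = 238/25.

238/25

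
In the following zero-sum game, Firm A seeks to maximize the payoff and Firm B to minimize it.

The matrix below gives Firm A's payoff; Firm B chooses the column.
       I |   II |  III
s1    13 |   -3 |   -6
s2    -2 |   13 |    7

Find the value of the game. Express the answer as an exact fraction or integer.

79/28

Column II is strictly dominated by III for Firm B (it gives Firm A more in every row).
The remaining 2×2 game on (s1, s2) × (I, III) has no saddle point. Let Firm A play s1 with probability p; indifference gives 13p − 2(1−p) = −6p + 7(1−p), so p = 9/28.
Similarly Firm B's optimal q on I is 13/28, and the value is 13·(13/28) + (-6)·(15/28) = 79/28.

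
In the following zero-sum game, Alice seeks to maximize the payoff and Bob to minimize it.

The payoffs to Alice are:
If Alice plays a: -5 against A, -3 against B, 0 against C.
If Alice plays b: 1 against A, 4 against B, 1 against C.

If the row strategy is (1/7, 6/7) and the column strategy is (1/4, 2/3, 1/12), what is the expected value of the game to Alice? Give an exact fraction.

59/28

Against (1/4, 2/3, 1/12), each row's expected payoff is a: -13/4; b: 3.
Taking the (1/7, 6/7)-weighted average: (1/7)·(-13/4) + (6/7)·(3) = 59/28.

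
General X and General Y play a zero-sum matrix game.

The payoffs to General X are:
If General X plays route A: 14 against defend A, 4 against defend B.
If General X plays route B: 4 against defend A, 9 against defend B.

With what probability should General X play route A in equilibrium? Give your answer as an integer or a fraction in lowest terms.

1/3

Row minima are 4 and 4, so General X's maximin is 4; column maxima are 14 and 9, so General Y's minimax is 9. These differ, so the equilibrium is in mixed strategies.
Let General X play route A with probability p. General Y is indifferent when 14p + 4(1−p) = 4p + 9(1−p), giving p = 1/3.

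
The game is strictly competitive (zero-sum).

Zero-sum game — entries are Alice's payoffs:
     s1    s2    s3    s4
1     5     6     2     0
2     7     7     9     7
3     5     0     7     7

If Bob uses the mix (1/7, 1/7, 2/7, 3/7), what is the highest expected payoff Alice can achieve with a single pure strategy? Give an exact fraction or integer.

53/7

1: (5)·(1/7) + (6)·(1/7) + (2)·(2/7) + (0)·(3/7) = 15/7.
2: (7)·(1/7) + (7)·(1/7) + (9)·(2/7) + (7)·(3/7) = 53/7.
3: (5)·(1/7) + (0)·(1/7) + (7)·(2/7) + (7)·(3/7) = 40/7.
The best pure response is 2 with expected payoff 53/7.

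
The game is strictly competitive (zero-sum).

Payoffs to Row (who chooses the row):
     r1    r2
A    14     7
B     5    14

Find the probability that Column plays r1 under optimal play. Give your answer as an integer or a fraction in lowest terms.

Row minima are 7 and 5, so Row's maximin is 7; column maxima are 14 and 14, so Column's minimax is 14. These differ, so the equilibrium is in mixed strategies.
Let Column play r1 with probability q. Row is indifferent when 14q + 7(1−q) = 5q + 14(1−q), giving q = 7/16.

7/16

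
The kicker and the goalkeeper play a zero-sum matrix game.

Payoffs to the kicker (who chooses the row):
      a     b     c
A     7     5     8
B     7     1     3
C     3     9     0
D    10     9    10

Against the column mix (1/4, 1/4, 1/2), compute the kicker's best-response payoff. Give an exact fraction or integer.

A: (7)·(1/4) + (5)·(1/4) + (8)·(1/2) = 7.
B: (7)·(1/4) + (1)·(1/4) + (3)·(1/2) = 7/2.
C: (3)·(1/4) + (9)·(1/4) + (0)·(1/2) = 3.
D: (10)·(1/4) + (9)·(1/4) + (10)·(1/2) = 39/4.
The best pure response is D with expected payoff 39/4.

39/4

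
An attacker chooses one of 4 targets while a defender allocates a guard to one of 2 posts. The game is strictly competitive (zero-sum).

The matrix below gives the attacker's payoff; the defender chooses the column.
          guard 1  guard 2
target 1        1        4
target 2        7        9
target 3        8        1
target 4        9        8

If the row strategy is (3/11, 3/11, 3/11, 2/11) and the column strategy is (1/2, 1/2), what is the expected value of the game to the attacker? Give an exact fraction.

Against (1/2, 1/2), each row's expected payoff is target 1: 5/2; target 2: 8; target 3: 9/2; target 4: 17/2.
Taking the (3/11, 3/11, 3/11, 2/11)-weighted average: (3/11)·(5/2) + (3/11)·(8) + (3/11)·(9/2) + (2/11)·(17/2) = 62/11.

62/11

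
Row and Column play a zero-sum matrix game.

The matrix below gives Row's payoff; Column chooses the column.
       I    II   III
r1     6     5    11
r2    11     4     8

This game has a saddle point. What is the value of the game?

Row minima: 5, 4 → Row's maximin is 5.
Column maxima: 11, 5, 11 → Column's minimax is 5.
They coincide at (r1, II), so the value is 5.

5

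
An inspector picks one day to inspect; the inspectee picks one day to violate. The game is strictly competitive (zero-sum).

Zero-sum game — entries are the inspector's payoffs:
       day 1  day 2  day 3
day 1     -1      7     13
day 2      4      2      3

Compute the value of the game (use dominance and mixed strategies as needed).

Column day 3 is strictly dominated by day 2 for the inspectee (it gives the inspector more in every row).
The remaining 2×2 game on (day 1, day 2) × (day 1, day 2) has no saddle point. Let the inspector play day 1 with probability p; indifference gives −p + 4(1−p) = 7p + 2(1−p), so p = 1/5.
Similarly the inspectee's optimal q on day 1 is 1/2, and the value is -1·(1/2) + (7)·(1/2) = 3.

3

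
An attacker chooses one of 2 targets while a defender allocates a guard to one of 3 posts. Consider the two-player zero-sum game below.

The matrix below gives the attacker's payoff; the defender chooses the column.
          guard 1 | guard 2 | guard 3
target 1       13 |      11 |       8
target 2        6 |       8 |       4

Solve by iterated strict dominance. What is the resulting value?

Column guard 1 is strictly dominated by guard 3 for the defender (8<13, 4<6); eliminate guard 1.
Row target 2 is strictly dominated by row target 1 (11>8, 8>4); eliminate target 2.
Column guard 2 is strictly dominated by guard 3 for the defender (8<11); eliminate guard 2.
Only (target 1, guard 3) remains, with payoff 8.

8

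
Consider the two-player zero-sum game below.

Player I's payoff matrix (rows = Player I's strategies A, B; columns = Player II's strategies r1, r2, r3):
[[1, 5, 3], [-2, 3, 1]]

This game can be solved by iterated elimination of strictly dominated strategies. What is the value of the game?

1

Row B is strictly dominated by row A (1>-2, 5>3, 3>1); eliminate B.
Column r2 is strictly dominated by r1 for Player II (1<5); eliminate r2.
Column r3 is strictly dominated by r1 for Player II (1<3); eliminate r3.
Only (A, r1) remains, with payoff 1.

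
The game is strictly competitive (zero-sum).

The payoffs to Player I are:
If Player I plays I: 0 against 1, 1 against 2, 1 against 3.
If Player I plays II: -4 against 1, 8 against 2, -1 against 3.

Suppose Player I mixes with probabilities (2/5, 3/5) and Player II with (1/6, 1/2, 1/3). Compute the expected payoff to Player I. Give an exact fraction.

Against (1/6, 1/2, 1/3), each row's expected payoff is I: 5/6; II: 3.
Taking the (2/5, 3/5)-weighted average: (2/5)·(5/6) + (3/5)·(3) = 32/15.

32/15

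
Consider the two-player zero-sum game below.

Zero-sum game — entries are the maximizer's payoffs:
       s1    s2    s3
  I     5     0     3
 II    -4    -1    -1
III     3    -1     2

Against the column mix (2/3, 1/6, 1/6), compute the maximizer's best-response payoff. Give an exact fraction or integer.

23/6

I: (5)·(2/3) + (0)·(1/6) + (3)·(1/6) = 23/6.
II: (-4)·(2/3) + (-1)·(1/6) + (-1)·(1/6) = -3.
III: (3)·(2/3) + (-1)·(1/6) + (2)·(1/6) = 13/6.
The best pure response is I with expected payoff 23/6.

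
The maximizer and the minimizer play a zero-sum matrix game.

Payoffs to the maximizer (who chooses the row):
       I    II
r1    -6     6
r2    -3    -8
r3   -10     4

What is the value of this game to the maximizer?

Row r3 is strictly dominated by row r1, so the maximizer never plays it.
The remaining 2×2 game on (r1, r2) × (I, II) has no saddle point. Let the maximizer play r1 with probability p; indifference gives −6p − 3(1−p) = 6p − 8(1−p), so p = 5/17.
Similarly the minimizer's optimal q on I is 14/17, and the value is -6·(14/17) + (6)·(3/17) = -66/17.

-66/17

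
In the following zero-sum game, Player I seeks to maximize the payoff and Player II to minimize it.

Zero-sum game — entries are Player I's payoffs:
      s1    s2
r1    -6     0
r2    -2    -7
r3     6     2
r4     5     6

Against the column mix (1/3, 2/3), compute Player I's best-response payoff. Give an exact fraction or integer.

17/3

r1: (-6)·(1/3) + (0)·(2/3) = -2.
r2: (-2)·(1/3) + (-7)·(2/3) = -16/3.
r3: (6)·(1/3) + (2)·(2/3) = 10/3.
r4: (5)·(1/3) + (6)·(2/3) = 17/3.
The best pure response is r4 with expected payoff 17/3.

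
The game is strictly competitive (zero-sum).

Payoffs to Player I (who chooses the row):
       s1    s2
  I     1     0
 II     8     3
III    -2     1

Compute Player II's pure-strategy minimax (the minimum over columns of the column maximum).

The worst case (largest entry) in each column is s1: 8, s2: 3.
The best (smallest) of these is 3.

3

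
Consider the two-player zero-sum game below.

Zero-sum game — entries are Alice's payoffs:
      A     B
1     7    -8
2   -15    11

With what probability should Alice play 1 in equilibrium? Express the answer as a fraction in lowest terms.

Row minima are -8 and -15, so Alice's maximin is -8; column maxima are 7 and 11, so Bob's minimax is 7. These differ, so the equilibrium is in mixed strategies.
Let Alice play 1 with probability p. Bob is indifferent when 7p − 15(1−p) = −8p + 11(1−p), giving p = 26/41.

26/41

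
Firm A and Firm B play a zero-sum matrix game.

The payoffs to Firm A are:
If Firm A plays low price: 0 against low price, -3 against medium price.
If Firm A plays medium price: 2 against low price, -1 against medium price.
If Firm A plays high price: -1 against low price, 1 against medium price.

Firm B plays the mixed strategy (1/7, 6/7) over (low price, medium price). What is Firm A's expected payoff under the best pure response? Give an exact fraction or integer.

5/7

low price: (0)·(1/7) + (-3)·(6/7) = -18/7.
medium price: (2)·(1/7) + (-1)·(6/7) = -4/7.
high price: (-1)·(1/7) + (1)·(6/7) = 5/7.
The best pure response is high price with expected payoff 5/7.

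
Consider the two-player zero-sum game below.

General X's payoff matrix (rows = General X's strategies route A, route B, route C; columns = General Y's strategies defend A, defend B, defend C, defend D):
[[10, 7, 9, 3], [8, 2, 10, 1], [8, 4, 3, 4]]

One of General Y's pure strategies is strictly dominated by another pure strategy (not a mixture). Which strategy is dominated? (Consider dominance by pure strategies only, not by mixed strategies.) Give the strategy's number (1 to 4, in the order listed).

General Y prefers columns that give General X less. Compare defend A with defend B: 7 < 10, 2 < 8, 4 < 8.
So defend B strictly dominates defend A for General Y; defend A is strictly dominated.

1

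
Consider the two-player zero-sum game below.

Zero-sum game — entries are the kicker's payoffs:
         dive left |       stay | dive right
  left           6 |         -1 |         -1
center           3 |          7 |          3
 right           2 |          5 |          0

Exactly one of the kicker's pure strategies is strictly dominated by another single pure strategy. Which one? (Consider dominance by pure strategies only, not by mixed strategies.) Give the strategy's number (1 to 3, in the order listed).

Compare right with center: 3 > 2, 7 > 5, 3 > 0.
So center strictly dominates right for the kicker; right is strictly dominated.

3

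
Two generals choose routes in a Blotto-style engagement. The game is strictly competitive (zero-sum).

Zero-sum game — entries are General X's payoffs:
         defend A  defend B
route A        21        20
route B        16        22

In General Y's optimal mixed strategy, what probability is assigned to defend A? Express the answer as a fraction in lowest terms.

Row minima are 20 and 16, so General X's maximin is 20; column maxima are 21 and 22, so General Y's minimax is 21. These differ, so the equilibrium is in mixed strategies.
Let General Y play defend A with probability q. General X is indifferent when 21q + 20(1−q) = 16q + 22(1−q), giving q = 2/7.

2/7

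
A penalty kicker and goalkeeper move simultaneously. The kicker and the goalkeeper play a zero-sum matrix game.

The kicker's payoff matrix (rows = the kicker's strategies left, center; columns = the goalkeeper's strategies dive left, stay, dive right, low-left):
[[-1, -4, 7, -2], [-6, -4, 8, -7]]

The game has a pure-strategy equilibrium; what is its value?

-4

Row minima: -4, -7 → the kicker's maximin is -4.
Column maxima: -1, -4, 8, -2 → the goalkeeper's minimax is -4.
They coincide at (left, stay), so the value is -4.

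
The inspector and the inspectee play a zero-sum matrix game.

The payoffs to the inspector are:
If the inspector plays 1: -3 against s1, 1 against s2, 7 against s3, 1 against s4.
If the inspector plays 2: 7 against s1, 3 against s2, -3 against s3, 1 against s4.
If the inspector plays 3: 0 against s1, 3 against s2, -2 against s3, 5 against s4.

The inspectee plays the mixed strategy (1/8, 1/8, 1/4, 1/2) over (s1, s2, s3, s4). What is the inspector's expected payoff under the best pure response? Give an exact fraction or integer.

19/8

1: (-3)·(1/8) + (1)·(1/8) + (7)·(1/4) + (1)·(1/2) = 2.
2: (7)·(1/8) + (3)·(1/8) + (-3)·(1/4) + (1)·(1/2) = 1.
3: (0)·(1/8) + (3)·(1/8) + (-2)·(1/4) + (5)·(1/2) = 19/8.
The best pure response is 3 with expected payoff 19/8.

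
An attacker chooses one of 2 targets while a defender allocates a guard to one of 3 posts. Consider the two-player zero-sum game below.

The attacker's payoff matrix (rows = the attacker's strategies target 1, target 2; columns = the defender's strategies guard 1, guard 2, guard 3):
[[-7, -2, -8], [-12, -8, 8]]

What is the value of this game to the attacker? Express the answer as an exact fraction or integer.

Column guard 2 is strictly dominated by guard 1 for the defender (it gives the attacker more in every row).
The remaining 2×2 game on (target 1, target 2) × (guard 1, guard 3) has no saddle point. Let the attacker play target 1 with probability p; indifference gives −7p − 12(1−p) = −8p + 8(1−p), so p = 20/21.
Similarly the defender's optimal q on guard 1 is 16/21, and the value is -7·(16/21) + (-8)·(5/21) = -152/21.

-152/21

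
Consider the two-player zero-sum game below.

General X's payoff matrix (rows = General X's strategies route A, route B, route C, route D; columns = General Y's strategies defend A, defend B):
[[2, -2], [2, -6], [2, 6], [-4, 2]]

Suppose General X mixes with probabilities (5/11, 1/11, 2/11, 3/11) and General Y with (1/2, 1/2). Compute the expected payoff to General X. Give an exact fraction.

3/11

Against (1/2, 1/2), each row's expected payoff is route A: 0; route B: -2; route C: 4; route D: -1.
Taking the (5/11, 1/11, 2/11, 3/11)-weighted average: (5/11)·(0) + (1/11)·(-2) + (2/11)·(4) + (3/11)·(-1) = 3/11.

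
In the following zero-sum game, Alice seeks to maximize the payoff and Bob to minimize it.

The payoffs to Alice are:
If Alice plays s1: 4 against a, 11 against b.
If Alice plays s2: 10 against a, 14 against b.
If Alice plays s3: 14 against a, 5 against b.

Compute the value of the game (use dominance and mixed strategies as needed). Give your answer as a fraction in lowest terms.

146/13

Row s1 is strictly dominated by row s2, so Alice never plays it.
The remaining 2×2 game on (s2, s3) × (a, b) has no saddle point. Let Alice play s2 with probability p; indifference gives 10p + 14(1−p) = 14p + 5(1−p), so p = 9/13.
Similarly Bob's optimal q on a is 9/13, and the value is 10·(9/13) + (14)·(4/13) = 146/13.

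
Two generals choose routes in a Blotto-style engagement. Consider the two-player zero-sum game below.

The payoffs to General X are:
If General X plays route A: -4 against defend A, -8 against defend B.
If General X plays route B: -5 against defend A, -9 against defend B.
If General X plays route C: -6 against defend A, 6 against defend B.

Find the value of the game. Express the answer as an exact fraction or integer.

-9/2

Row route B is strictly dominated by row route A, so General X never plays it.
The remaining 2×2 game on (route A, route C) × (defend A, defend B) has no saddle point. Let General X play route A with probability p; indifference gives −4p − 6(1−p) = −8p + 6(1−p), so p = 3/4.
Similarly General Y's optimal q on defend A is 7/8, and the value is -4·(7/8) + (-8)·(1/8) = -9/2.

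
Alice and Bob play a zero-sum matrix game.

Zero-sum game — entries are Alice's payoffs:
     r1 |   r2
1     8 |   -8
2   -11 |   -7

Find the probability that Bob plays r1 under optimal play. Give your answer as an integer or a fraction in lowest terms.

1/20

Row minima are -8 and -11, so Alice's maximin is -8; column maxima are 8 and -7, so Bob's minimax is -7. These differ, so the equilibrium is in mixed strategies.
Let Bob play r1 with probability q. Alice is indifferent when 8q − 8(1−q) = −11q − 7(1−q), giving q = 1/20.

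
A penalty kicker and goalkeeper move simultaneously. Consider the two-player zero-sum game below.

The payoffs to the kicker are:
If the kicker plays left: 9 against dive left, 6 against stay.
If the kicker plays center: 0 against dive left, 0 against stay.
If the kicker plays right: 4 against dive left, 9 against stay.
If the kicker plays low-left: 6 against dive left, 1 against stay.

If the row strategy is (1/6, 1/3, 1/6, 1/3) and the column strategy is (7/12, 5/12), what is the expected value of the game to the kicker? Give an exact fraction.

65/18

Against (7/12, 5/12), each row's expected payoff is left: 31/4; center: 0; right: 73/12; low-left: 47/12.
Taking the (1/6, 1/3, 1/6, 1/3)-weighted average: (1/6)·(31/4) + (1/3)·(0) + (1/6)·(73/12) + (1/3)·(47/12) = 65/18.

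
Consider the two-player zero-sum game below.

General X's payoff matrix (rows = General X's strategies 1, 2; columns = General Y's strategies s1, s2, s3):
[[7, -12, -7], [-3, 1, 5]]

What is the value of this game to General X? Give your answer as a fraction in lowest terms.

Column s3 is strictly dominated by s2 for General Y (it gives General X more in every row).
The remaining 2×2 game on (1, 2) × (s1, s2) has no saddle point. Let General X play 1 with probability p; indifference gives 7p − 3(1−p) = −12p + (1−p), so p = 4/23.
Similarly General Y's optimal q on s1 is 13/23, and the value is 7·(13/23) + (-12)·(10/23) = -29/23.

-29/23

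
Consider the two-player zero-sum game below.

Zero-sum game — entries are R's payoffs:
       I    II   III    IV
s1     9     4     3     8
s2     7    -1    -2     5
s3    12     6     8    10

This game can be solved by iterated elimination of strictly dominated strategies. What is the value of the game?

6

Column IV is strictly dominated by II for C (4<8, -1<5, 6<10); eliminate IV.
Column I is strictly dominated by II for C (4<9, -1<7, 6<12); eliminate I.
Row s2 is strictly dominated by row s1 (4>-1, 3>-2); eliminate s2.
Row s1 is strictly dominated by row s3 (6>4, 8>3); eliminate s1.
Column III is strictly dominated by II for C (6<8); eliminate III.
Only (s3, II) remains, with payoff 6.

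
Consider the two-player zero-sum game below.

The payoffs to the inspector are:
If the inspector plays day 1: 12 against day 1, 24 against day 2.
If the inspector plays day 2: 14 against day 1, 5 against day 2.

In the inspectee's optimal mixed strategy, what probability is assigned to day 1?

19/21

Row minima are 12 and 5, so the inspector's maximin is 12; column maxima are 14 and 24, so the inspectee's minimax is 14. These differ, so the equilibrium is in mixed strategies.
Let the inspectee play day 1 with probability q. The inspector is indifferent when 12q + 24(1−q) = 14q + 5(1−q), giving q = 19/21.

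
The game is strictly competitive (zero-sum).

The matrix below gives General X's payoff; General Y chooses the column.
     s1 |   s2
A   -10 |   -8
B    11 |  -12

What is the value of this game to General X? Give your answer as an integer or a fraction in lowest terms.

-208/25

Row minima are -10 and -12, so General X's maximin is -10; column maxima are 11 and -8, so General Y's minimax is -8. These differ, so the equilibrium is in mixed strategies.
Let General X play A with probability p. General Y is indifferent when −10p + 11(1−p) = −8p − 12(1−p), giving p = 23/25.
Let General Y play s1 with probability q. General X is indifferent when −10q − 8(1−q) = 11q − 12(1−q), giving q = 4/25.
The value is -10·(4/25) + (-8)·(21/25) = -208/25.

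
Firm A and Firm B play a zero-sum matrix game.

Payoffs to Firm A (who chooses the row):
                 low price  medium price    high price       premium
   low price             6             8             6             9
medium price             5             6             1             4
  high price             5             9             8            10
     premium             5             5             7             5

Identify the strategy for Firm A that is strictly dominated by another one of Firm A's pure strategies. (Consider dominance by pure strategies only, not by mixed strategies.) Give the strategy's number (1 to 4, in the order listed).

Compare medium price with low price: 6 > 5, 8 > 6, 6 > 1, 9 > 4.
So low price strictly dominates medium price for Firm A; medium price is strictly dominated.

2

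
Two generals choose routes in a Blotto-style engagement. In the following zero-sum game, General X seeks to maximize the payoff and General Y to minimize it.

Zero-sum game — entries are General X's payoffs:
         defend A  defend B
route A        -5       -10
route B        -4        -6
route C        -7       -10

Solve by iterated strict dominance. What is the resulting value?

-6

Column defend A is strictly dominated by defend B for General Y (-10<-5, -6<-4, -10<-7); eliminate defend A.
Row route A is strictly dominated by row route B (-6>-10); eliminate route A.
Row route C is strictly dominated by row route B (-6>-10); eliminate route C.
Only (route B, defend B) remains, with payoff -6.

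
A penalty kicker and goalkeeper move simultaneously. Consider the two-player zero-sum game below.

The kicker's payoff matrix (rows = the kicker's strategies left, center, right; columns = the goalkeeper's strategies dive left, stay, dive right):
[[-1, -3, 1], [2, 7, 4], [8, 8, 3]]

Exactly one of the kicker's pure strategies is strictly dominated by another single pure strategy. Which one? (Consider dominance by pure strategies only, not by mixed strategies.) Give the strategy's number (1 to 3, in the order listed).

Compare left with center: 2 > -1, 7 > -3, 4 > 1.
So center strictly dominates left for the kicker; left is strictly dominated.

1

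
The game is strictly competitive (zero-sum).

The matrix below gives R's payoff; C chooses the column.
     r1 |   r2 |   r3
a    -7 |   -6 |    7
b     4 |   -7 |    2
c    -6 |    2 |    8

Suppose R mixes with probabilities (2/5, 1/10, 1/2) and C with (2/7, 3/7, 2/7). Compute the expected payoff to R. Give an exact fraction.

-31/70

Against (2/7, 3/7, 2/7), each row's expected payoff is a: -18/7; b: -9/7; c: 10/7.
Taking the (2/5, 1/10, 1/2)-weighted average: (2/5)·(-18/7) + (1/10)·(-9/7) + (1/2)·(10/7) = -31/70.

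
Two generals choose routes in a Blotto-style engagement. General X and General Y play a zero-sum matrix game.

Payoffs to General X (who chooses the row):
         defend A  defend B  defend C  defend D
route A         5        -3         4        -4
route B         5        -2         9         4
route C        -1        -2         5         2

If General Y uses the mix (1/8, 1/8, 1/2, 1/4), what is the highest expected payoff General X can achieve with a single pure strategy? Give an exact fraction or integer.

47/8

route A: (5)·(1/8) + (-3)·(1/8) + (4)·(1/2) + (-4)·(1/4) = 5/4.
route B: (5)·(1/8) + (-2)·(1/8) + (9)·(1/2) + (4)·(1/4) = 47/8.
route C: (-1)·(1/8) + (-2)·(1/8) + (5)·(1/2) + (2)·(1/4) = 21/8.
The best pure response is route B with expected payoff 47/8.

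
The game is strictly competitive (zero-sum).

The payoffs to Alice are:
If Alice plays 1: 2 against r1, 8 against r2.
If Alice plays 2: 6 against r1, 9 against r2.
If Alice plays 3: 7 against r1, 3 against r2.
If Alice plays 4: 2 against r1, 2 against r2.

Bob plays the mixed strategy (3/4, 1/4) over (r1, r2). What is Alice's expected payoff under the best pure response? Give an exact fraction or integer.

27/4

1: (2)·(3/4) + (8)·(1/4) = 7/2.
2: (6)·(3/4) + (9)·(1/4) = 27/4.
3: (7)·(3/4) + (3)·(1/4) = 6.
4: (2)·(3/4) + (2)·(1/4) = 2.
The best pure response is 2 with expected payoff 27/4.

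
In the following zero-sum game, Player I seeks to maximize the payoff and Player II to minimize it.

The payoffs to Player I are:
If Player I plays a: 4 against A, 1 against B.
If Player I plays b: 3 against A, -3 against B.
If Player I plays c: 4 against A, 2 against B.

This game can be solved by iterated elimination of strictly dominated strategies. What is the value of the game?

Row b is strictly dominated by row a (4>3, 1>-3); eliminate b.
Column A is strictly dominated by B for Player II (1<4, 2<4); eliminate A.
Row a is strictly dominated by row c (2>1); eliminate a.
Only (c, B) remains, with payoff 2.

2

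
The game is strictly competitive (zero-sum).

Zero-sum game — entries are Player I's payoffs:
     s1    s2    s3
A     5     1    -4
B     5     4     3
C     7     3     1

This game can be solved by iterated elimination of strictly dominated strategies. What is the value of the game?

Column s2 is strictly dominated by s3 for Player II (-4<1, 3<4, 1<3); eliminate s2.
Row A is strictly dominated by row C (7>5, 1>-4); eliminate A.
Column s1 is strictly dominated by s3 for Player II (3<5, 1<7); eliminate s1.
Row C is strictly dominated by row B (3>1); eliminate C.
Only (B, s3) remains, with payoff 3.

3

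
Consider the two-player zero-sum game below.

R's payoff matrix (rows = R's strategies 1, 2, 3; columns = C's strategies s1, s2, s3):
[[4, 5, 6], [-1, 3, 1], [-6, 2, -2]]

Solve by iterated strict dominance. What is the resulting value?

Column s2 is strictly dominated by s1 for C (4<5, -1<3, -6<2); eliminate s2.
Column s3 is strictly dominated by s1 for C (4<6, -1<1, -6<-2); eliminate s3.
Row 3 is strictly dominated by row 1 (4>-6); eliminate 3.
Row 2 is strictly dominated by row 1 (4>-1); eliminate 2.
Only (1, s1) remains, with payoff 4.

4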